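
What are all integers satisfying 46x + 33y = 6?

Step 1: Compute gcd(46, 33) = 1.
Since 1 divides 6, solutions exist.

Step 2: Find a particular solution using extended Euclidean algorithm.
We get x₀ = -30, y₀ = 42.
Check: 46*-30 + 33*42 = 6 = 6 ✓

Step 3: Write the general solution.
x = -30 + (33/1)t = -30 + 33t
y = 42 - (46/1)t = 42 - 46t
for any integer t.

x = -30 + 33t, y = 42 - 46t for integer t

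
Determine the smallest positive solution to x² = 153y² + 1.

We seek the smallest positive integers (x, y) with x² - 153y² = 1, i.e., x² = 153y² + 1.
Try successive y values:
y = 1: x² = 153·1² + 1 = 154, not a perfect square
y = 2: x² = 153·2² + 1 = 613, not a perfect square
y = 3: x² = 153·3² + 1 = 1378, not a perfect square
... continuing the search (or via continued fractions) ...
y = 176: x² = 153·176² + 1 = 4739329, x = 2177 ✓

Verify: 2177² - 153·176² = 4739329 - 4739328 = 1 ✓

x = 2177, y = 176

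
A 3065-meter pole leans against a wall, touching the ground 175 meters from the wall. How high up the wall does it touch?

The ladder, wall, and ground form a right triangle with hypotenuse 3065 and one leg 175.
By the Pythagorean theorem: h² = 3065² - 175² = 9394225 - 30625 = 9363600
h = √9363600 = 3060 meters

3060 meters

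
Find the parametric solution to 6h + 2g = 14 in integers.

Step 1: Compute gcd(6, 2) = 2.
Since 2 divides 14, solutions exist.

Step 2: Find a particular solution using extended Euclidean algorithm.
We get h₀ = 0, g₀ = 7.
Check: 6*0 + 2*7 = 14 = 14 ✓

Step 3: Write the general solution.
h = 0 + (2/2)t = 0 + 1t
g = 7 - (6/2)t = 7 - 3t
for any integer t.

h = 0 + 1t, g = 7 - 3t for integer t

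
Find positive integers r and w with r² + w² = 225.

We need to find integers r, w > 0 such that r² + w² = 225.
Trying r = 9: w² = 225 - 9² = 225 - 81 = 144
w = 12
Check: 9² + 12² = 81 + 144 = 225 ✓

225 = 9² + 12²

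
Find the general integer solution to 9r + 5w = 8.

Step 1: Compute gcd(9, 5) = 1.
Since 1 divides 8, solutions exist.

Step 2: Find a particular solution using extended Euclidean algorithm.
We get r₀ = -8, w₀ = 16.
Check: 9*-8 + 5*16 = 8 = 8 ✓

Step 3: Write the general solution.
r = -8 + (5/1)t = -8 + 5t
w = 16 - (9/1)t = 16 - 9t
for any integer t.

r = -8 + 5t, w = 16 - 9t for integer t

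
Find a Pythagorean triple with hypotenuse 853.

We need a² + b² = 853² = 727609.
Trying: 205² + 828² = 42025 + 685584 = 727609 ✓

(205, 828, 853)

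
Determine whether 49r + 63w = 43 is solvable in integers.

Step 1: Compute gcd(49, 63).
gcd(49, 63) = 7

Step 2: Check divisibility.
Does 7 divide 43? 43 = 7 x 6 + 1, so no.

By the theorem on linear Diophantine equations, 49r + 63w = 43 has integer solutions if and only if gcd(49, 63) divides 43. Since 7 does not divide 43, no solutions exist.

No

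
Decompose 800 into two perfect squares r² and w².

We need to find integers r, w > 0 such that r² + w² = 800.
Trying r = 4: w² = 800 - 4² = 800 - 16 = 784
w = 28
Check: 4² + 28² = 16 + 784 = 800 ✓

800 = 4² + 28²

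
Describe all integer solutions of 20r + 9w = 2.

Step 1: Compute gcd(20, 9) = 1.
Since 1 divides 2, solutions exist.

Step 2: Find a particular solution using extended Euclidean algorithm.
We get r₀ = -8, w₀ = 18.
Check: 20*-8 + 9*18 = 2 = 2 ✓

Step 3: Write the general solution.
r = -8 + (9/1)t = -8 + 9t
w = 18 - (20/1)t = 18 - 20t
for any integer t.

r = -8 + 9t, w = 18 - 20t for integer t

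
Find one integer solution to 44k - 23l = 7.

Step 1: Check solvability.
gcd(44, 23) = 1
Since 1 divides 7, solutions exist.

Step 2: Apply extended Euclidean algorithm to find gcd.
We find integers such that 44*x0 + 23*y0 = 1

Step 3: Scale the particular solution.
Multiply by 7/1 = 7:
k = 77, l = 147

Step 4: Verify.
44*(77) - 23*(147) = 7 = 7 ✓

k = 77, l = 147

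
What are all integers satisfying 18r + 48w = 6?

Step 1: Compute gcd(18, 48) = 6.
Since 6 divides 6, solutions exist.

Step 2: Find a particular solution using extended Euclidean algorithm.
We get r₀ = 3, w₀ = -1.
Check: 18*3 + 48*-1 = 6 = 6 ✓

Step 3: Write the general solution.
r = 3 + (48/6)t = 3 + 8t
w = -1 - (18/6)t = -1 - 3t
for any integer t.

r = 3 + 8t, w = -1 - 3t for integer t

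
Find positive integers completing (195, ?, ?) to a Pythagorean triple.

We need the other leg and hypotenuse such that 195² + x² = c².
Take x = 748, c = 773: 195² + 748² = 38025 + 559504 = 597529 = 773² ✓
Triple: (195, 748, 773)

(195, 748, 773)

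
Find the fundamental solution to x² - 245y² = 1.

We seek the smallest positive integers (x, y) with x² - 245y² = 1, i.e., x² = 245y² + 1.
Try successive y values:
y = 1: x² = 245·1² + 1 = 246, not a perfect square
y = 2: x² = 245·2² + 1 = 981, not a perfect square
y = 3: x² = 245·3² + 1 = 2206, not a perfect square
... continuing the search (or via continued fractions) ...
y = 3312: x² = 245·3312² + 1 = 2687489281, x = 51841 ✓

Verify: 51841² - 245·3312² = 2687489281 - 2687489280 = 1 ✓

x = 51841, y = 3312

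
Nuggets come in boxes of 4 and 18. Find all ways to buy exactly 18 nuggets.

We need non-negative integers (x, y) with 4x + 18y = 18.
For each x in 0..4, check if 18 - 4x is a non-negative multiple of 18.
x = 0: 18y = 18, y = 1 ✓

(0 boxes of 4, 1 boxes of 18)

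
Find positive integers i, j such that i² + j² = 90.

Search for i with 90 - i² a perfect square.
i = 3: 90 - 3² = 90 - 9 = 81 = 9² ✓
So i = 3, j = 9.

i = 3, j = 9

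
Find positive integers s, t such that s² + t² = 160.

Search for s with 160 - s² a perfect square.
s = 4: 160 - 4² = 160 - 16 = 144 = 12² ✓
So s = 4, t = 12.

s = 4, t = 12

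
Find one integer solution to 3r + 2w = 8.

Step 1: Check solvability.
gcd(3, 2) = 1
Since 1 divides 8, solutions exist.

Step 2: Apply extended Euclidean algorithm to find gcd.
We find integers such that 3*x0 + 2*y0 = 1

Step 3: Scale the particular solution.
Multiply by 8/1 = 8:
r = 8, w = -8

Step 4: Verify.
3*(8) + 2*(-8) = 8 = 8 ✓

r = 8, w = -8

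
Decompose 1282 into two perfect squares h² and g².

We need to find integers h, g > 0 such that h² + g² = 1282.
Trying h = 21: g² = 1282 - 21² = 1282 - 441 = 841
g = 29
Check: 21² + 29² = 441 + 841 = 1282 ✓

1282 = 21² + 29²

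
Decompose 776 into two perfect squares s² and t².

We need to find integers s, t > 0 such that s² + t² = 776.
Trying s = 10: t² = 776 - 10² = 776 - 100 = 676
t = 26
Check: 10² + 26² = 100 + 676 = 776 ✓

776 = 10² + 26²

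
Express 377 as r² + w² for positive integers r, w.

We need to find integers r, w > 0 such that r² + w² = 377.
Trying r = 4: w² = 377 - 4² = 377 - 16 = 361
w = 19
Check: 4² + 19² = 16 + 361 = 377 ✓

377 = 4² + 19²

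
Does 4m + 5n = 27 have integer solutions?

Step 1: Compute gcd(4, 5).
gcd(4, 5) = 1

Step 2: Check divisibility.
Does 1 divide 27? 27 = 1 x 27, so yes.

By the theorem on linear Diophantine equations, 4m + 5n = 27 has integer solutions if and only if gcd(4, 5) divides 27. Since 1 | 27, solutions exist.

Yes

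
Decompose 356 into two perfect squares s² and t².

We need to find integers s, t > 0 such that s² + t² = 356.
Trying s = 10: t² = 356 - 10² = 356 - 100 = 256
t = 16
Check: 10² + 16² = 100 + 256 = 356 ✓

356 = 10² + 16²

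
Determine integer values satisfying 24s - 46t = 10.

Step 1: Check solvability.
gcd(24, 46) = 2
Since 2 divides 10, solutions exist.

Step 2: Apply extended Euclidean algorithm to find gcd.
We find integers such that 24*x0 + 46*y0 = 2

Step 3: Scale the particular solution.
Multiply by 10/2 = 5:
s = 10, t = 5

Step 4: Verify.
24*(10) - 46*(5) = 10 = 10 ✓

s = 10, t = 5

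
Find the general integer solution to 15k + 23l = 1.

Step 1: Compute gcd(15, 23) = 1.
Since 1 divides 1, solutions exist.

Step 2: Find a particular solution using extended Euclidean algorithm.
We get k₀ = -3, l₀ = 2.
Check: 15*-3 + 23*2 = 1 = 1 ✓

Step 3: Write the general solution.
k = -3 + (23/1)t = -3 + 23t
l = 2 - (15/1)t = 2 - 15t
for any integer t.

k = -3 + 23t, l = 2 - 15t for integer t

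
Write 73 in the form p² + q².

We need to find integers p, q > 0 such that p² + q² = 73.
Trying p = 3: q² = 73 - 3² = 73 - 9 = 64
q = 8
Check: 3² + 8² = 9 + 64 = 73 ✓

73 = 3² + 8²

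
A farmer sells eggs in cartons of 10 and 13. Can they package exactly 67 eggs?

We need non-negative a, b with 10a + 13b = 67.
gcd(10, 13) = 1 divides 67, but no a in [0, 6] gives non-negative b.

No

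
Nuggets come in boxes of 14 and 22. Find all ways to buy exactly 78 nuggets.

We need non-negative integers (x, y) with 14x + 22y = 78.
For each x in 0..5, check if 78 - 14x is a non-negative multiple of 22.
x = 4: 22y = 22, y = 1 ✓

(4 boxes of 14, 1 boxes of 22)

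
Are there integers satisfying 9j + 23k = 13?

Step 1: Compute gcd(9, 23).
gcd(9, 23) = 1

Step 2: Check divisibility.
Does 1 divide 13? 13 = 1 x 13, so yes.

By the theorem on linear Diophantine equations, 9j + 23k = 13 has integer solutions if and only if gcd(9, 23) divides 13. Since 1 | 13, solutions exist.

Yes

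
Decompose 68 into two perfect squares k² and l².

We need to find integers k, l > 0 such that k² + l² = 68.
Trying k = 2: l² = 68 - 2² = 68 - 4 = 64
l = 8
Check: 2² + 8² = 4 + 64 = 68 ✓

68 = 2² + 8²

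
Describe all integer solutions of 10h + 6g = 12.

Step 1: Compute gcd(10, 6) = 2.
Since 2 divides 12, solutions exist.

Step 2: Find a particular solution using extended Euclidean algorithm.
We get h₀ = -6, g₀ = 12.
Check: 10*-6 + 6*12 = 12 = 12 ✓

Step 3: Write the general solution.
h = -6 + (6/2)t = -6 + 3t
g = 12 - (10/2)t = 12 - 5t
for any integer t.

h = -6 + 3t, g = 12 - 5t for integer t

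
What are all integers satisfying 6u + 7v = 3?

Step 1: Compute gcd(6, 7) = 1.
Since 1 divides 3, solutions exist.

Step 2: Find a particular solution using extended Euclidean algorithm.
We get u₀ = -3, v₀ = 3.
Check: 6*-3 + 7*3 = 3 = 3 ✓

Step 3: Write the general solution.
u = -3 + (7/1)t = -3 + 7t
v = 3 - (6/1)t = 3 - 6t
for any integer t.

u = -3 + 7t, v = 3 - 6t for integer t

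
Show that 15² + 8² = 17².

Compute a² + b² = 15² + 8² = 225 + 64 = 289
Compute c² = 17² = 289
Since 289 = 289, confirmed.

Yes, it is a Pythagorean triple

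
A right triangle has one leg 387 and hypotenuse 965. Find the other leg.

b² = c² - a² = 931225 - 149769 = 781456
b = 884

884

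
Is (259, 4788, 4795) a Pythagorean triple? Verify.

Compute a² + b² = 259² + 4788² = 67081 + 22924944 = 22992025
Compute c² = 4795² = 22992025
Since 22992025 = 22992025, confirmed.

Yes, it is a Pythagorean triple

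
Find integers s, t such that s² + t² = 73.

We need to find integers s, t > 0 such that s² + t² = 73.
Trying s = 3: t² = 73 - 3² = 73 - 9 = 64
t = 8
Check: 3² + 8² = 9 + 64 = 73 ✓

73 = 3² + 8²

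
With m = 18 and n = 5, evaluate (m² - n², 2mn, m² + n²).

a = m² - n² = 324 - 25 = 299
b = 2mn = 2·18·5 = 180
c = m² + n² = 324 + 25 = 349
Verify: 299² + 180² = 89401 + 32400 = 121801 = 349² ✓

(299, 180, 349)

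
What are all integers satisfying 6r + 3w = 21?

Step 1: Compute gcd(6, 3) = 3.
Since 3 divides 21, solutions exist.

Step 2: Find a particular solution using extended Euclidean algorithm.
We get r₀ = 0, w₀ = 7.
Check: 6*0 + 3*7 = 21 = 21 ✓

Step 3: Write the general solution.
r = 0 + (3/3)t = 0 + 1t
w = 7 - (6/3)t = 7 - 2t
for any integer t.

r = 0 + 1t, w = 7 - 2t for integer t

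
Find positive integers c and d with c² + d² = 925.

We need to find integers c, d > 0 such that c² + d² = 925.
Trying c = 5: d² = 925 - 5² = 925 - 25 = 900
d = 30
Check: 5² + 30² = 25 + 900 = 925 ✓

925 = 5² + 30²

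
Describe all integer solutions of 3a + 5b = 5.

Step 1: Compute gcd(3, 5) = 1.
Since 1 divides 5, solutions exist.

Step 2: Find a particular solution using extended Euclidean algorithm.
We get a₀ = 10, b₀ = -5.
Check: 3*10 + 5*-5 = 5 = 5 ✓

Step 3: Write the general solution.
a = 10 + (5/1)t = 10 + 5t
b = -5 - (3/1)t = -5 - 3t
for any integer t.

a = 10 + 5t, b = -5 - 3t for integer t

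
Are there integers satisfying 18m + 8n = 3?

Step 1: Compute gcd(18, 8).
gcd(18, 8) = 2

Step 2: Check divisibility.
Does 2 divide 3? 3 = 2 x 1 + 1, so no.

By the theorem on linear Diophantine equations, 18m + 8n = 3 has integer solutions if and only if gcd(18, 8) divides 3. Since 2 does not divide 3, no solutions exist.

No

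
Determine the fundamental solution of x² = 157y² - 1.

We need x² = 157y² - 1. Try successive y:
y = 1: x² = 157·1² - 1 = 156, not a perfect square
y = 2: x² = 157·2² - 1 = 627, not a perfect square
y = 3: x² = 157·3² - 1 = 1412, not a perfect square
...
y = 385645: x² = 157·385645² - 1 = 23349364365924 = 4832118² ✓
Check: 4832118² - 157·385645² = 23349364365924 - 23349364365925 = -1 ✓

x = 4832118, y = 385645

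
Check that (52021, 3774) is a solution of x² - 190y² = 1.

Compute x² = 52021² = 2706184441
Compute 190y² = 190·3774² = 190·14243076 = 2706184440
x² - 190y² = 2706184441 - 2706184440 = 1
Since this equals 1, (52021, 3774) is a solution.

Yes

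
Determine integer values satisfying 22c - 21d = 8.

Step 1: Check solvability.
gcd(22, 21) = 1
Since 1 divides 8, solutions exist.

Step 2: Apply extended Euclidean algorithm to find gcd.
We find integers such that 22*x0 + 21*y0 = 1

Step 3: Scale the particular solution.
Multiply by 8/1 = 8:
c = 8, d = 8

Step 4: Verify.
22*(8) - 21*(8) = 8 = 8 ✓

c = 8, d = 8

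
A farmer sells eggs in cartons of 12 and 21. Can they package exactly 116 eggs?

We need non-negative a, b with 12a + 21b = 116.
gcd(12, 21) = 3, and 3 does not divide 116.
No integer solutions exist.

No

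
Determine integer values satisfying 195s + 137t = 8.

Step 1: Check solvability.
gcd(195, 137) = 1
Since 1 divides 8, solutions exist.

Step 2: Apply extended Euclidean algorithm to find gcd.
We find integers such that 195*x0 + 137*y0 = 1

Step 3: Scale the particular solution.
Multiply by 8/1 = 8:
s = 208, t = -296

Step 4: Verify.
195*(208) + 137*(-296) = 8 = 8 ✓

s = 208, t = -296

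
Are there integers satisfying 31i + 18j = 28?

Step 1: Compute gcd(31, 18).
gcd(31, 18) = 1

Step 2: Check divisibility.
Does 1 divide 28? 28 = 1 x 28, so yes.

By the theorem on linear Diophantine equations, 31i + 18j = 28 has integer solutions if and only if gcd(31, 18) divides 28. Since 1 | 28, solutions exist.

Yes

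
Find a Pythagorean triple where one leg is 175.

We need the other leg and hypotenuse such that 175² + x² = c².
Take x = 288, c = 337: 175² + 288² = 30625 + 82944 = 113569 = 337² ✓
Triple: (175, 288, 337)

(175, 288, 337)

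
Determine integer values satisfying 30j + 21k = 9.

Step 1: Check solvability.
gcd(30, 21) = 3
Since 3 divides 9, solutions exist.

Step 2: Apply extended Euclidean algorithm to find gcd.
We find integers such that 30*x0 + 21*y0 = 3

Step 3: Scale the particular solution.
Multiply by 9/3 = 3:
j = -6, k = 9

Step 4: Verify.
30*(-6) + 21*(9) = 9 = 9 ✓

j = -6, k = 9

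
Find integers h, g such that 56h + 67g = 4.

Step 1: Check solvability.
gcd(56, 67) = 1
Since 1 divides 4, solutions exist.

Step 2: Apply extended Euclidean algorithm to find gcd.
We find integers such that 56*x0 + 67*y0 = 1

Step 3: Scale the particular solution.
Multiply by 4/1 = 4:
h = 24, g = -20

Step 4: Verify.
56*(24) + 67*(-20) = 4 = 4 ✓

h = 24, g = -20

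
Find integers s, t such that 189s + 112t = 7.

Step 1: Check solvability.
gcd(189, 112) = 7
Since 7 divides 7, solutions exist.

Step 2: Apply extended Euclidean algorithm to find gcd.
We find integers such that 189*x0 + 112*y0 = 7

Step 3: Scale the particular solution.
Multiply by 7/7 = 1:
s = 3, t = -5

Step 4: Verify.
189*(3) + 112*(-5) = 7 = 7 ✓

s = 3, t = -5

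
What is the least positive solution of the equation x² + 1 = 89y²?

We need x² = 89y² - 1. Try successive y:
y = 1: x² = 89·1² - 1 = 88, not a perfect square
y = 2: x² = 89·2² - 1 = 355, not a perfect square
y = 3: x² = 89·3² - 1 = 800, not a perfect square
...
y = 53: x² = 89·53² - 1 = 250000 = 500² ✓
Check: 500² - 89·53² = 250000 - 250001 = -1 ✓

x = 500, y = 53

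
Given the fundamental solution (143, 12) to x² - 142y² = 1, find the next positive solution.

Solutions to x² - Dy² = 1 are generated by powers of (x₀ + y₀√D).
The next solution satisfies x₁ + y₁√142 = (x₀ + y₀√142)², giving:
x₁ = x₀² + 142y₀² = 143² + 142·12² = 20449 + 20448 = 40897
y₁ = 2x₀y₀ = 2·143·12 = 3432

Verify: 40897² - 142·3432² = 1672564609 - 1672564608 = 1 ✓

x = 40897, y = 3432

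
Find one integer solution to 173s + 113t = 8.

Step 1: Check solvability.
gcd(173, 113) = 1
Since 1 divides 8, solutions exist.

Step 2: Apply extended Euclidean algorithm to find gcd.
We find integers such that 173*x0 + 113*y0 = 1

Step 3: Scale the particular solution.
Multiply by 8/1 = 8:
s = -256, t = 392

Step 4: Verify.
173*(-256) + 113*(392) = 8 = 8 ✓

s = -256, t = 392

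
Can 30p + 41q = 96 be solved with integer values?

Step 1: Compute gcd(30, 41).
gcd(30, 41) = 1

Step 2: Check divisibility.
Does 1 divide 96? 96 = 1 x 96, so yes.

By the theorem on linear Diophantine equations, 30p + 41q = 96 has integer solutions if and only if gcd(30, 41) divides 96. Since 1 | 96, solutions exist.

Yes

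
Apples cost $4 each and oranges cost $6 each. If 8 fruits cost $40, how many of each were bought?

Let a = apples, o = oranges.
a + o = 8
4a + 6o = 40
Substitute o = 8 - a:
4a + 6(8 - a) = 40
(4 - 6)a = 40 - 48
-2a = -8
a = 4, o = 8 - 4 = 4

Apples: 4, Oranges: 4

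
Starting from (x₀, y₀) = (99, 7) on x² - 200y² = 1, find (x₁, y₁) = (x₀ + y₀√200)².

Solutions to x² - Dy² = 1 are generated by powers of (x₀ + y₀√D).
The next solution satisfies x₁ + y₁√200 = (x₀ + y₀√200)², giving:
x₁ = x₀² + 200y₀² = 99² + 200·7² = 9801 + 9800 = 19601
y₁ = 2x₀y₀ = 2·99·7 = 1386

Verify: 19601² - 200·1386² = 384199201 - 384199200 = 1 ✓

x = 19601, y = 1386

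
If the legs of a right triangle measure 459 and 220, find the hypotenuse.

c² = a² + b² = 459² + 220² = 210681 + 48400 = 259081
c = 509

509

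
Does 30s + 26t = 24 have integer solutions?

Step 1: Compute gcd(30, 26).
gcd(30, 26) = 2

Step 2: Check divisibility.
Does 2 divide 24? 24 = 2 x 12, so yes.

By the theorem on linear Diophantine equations, 30s + 26t = 24 has integer solutions if and only if gcd(30, 26) divides 24. Since 2 | 24, solutions exist.

Yes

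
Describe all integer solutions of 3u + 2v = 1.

Step 1: Compute gcd(3, 2) = 1.
Since 1 divides 1, solutions exist.

Step 2: Find a particular solution using extended Euclidean algorithm.
We get u₀ = 1, v₀ = -1.
Check: 3*1 + 2*-1 = 1 = 1 ✓

Step 3: Write the general solution.
u = 1 + (2/1)t = 1 + 2t
v = -1 - (3/1)t = -1 - 3t
for any integer t.

u = 1 + 2t, v = -1 - 3t for integer t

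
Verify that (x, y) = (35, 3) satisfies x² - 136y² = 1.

Compute x² = 35² = 1225
Compute 136y² = 136·3² = 136·9 = 1224
x² - 136y² = 1225 - 1224 = 1
Since this equals 1, (35, 3) is a solution.

Yes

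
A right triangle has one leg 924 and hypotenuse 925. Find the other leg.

a² = c² - b² = 855625 - 853776 = 1849
a = 43

43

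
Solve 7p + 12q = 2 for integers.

Step 1: Check solvability.
gcd(7, 12) = 1
Since 1 divides 2, solutions exist.

Step 2: Apply extended Euclidean algorithm to find gcd.
We find integers such that 7*x0 + 12*y0 = 1

Step 3: Scale the particular solution.
Multiply by 2/1 = 2:
p = -10, q = 6

Step 4: Verify.
7*(-10) + 12*(6) = 2 = 2 ✓

p = -10, q = 6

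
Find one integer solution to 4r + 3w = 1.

Step 1: Check solvability.
gcd(4, 3) = 1
Since 1 divides 1, solutions exist.

Step 2: Apply extended Euclidean algorithm to find gcd.
We find integers such that 4*x0 + 3*y0 = 1

Step 3: Scale the particular solution.
Multiply by 1/1 = 1:
r = 1, w = -1

Step 4: Verify.
4*(1) + 3*(-1) = 1 = 1 ✓

r = 1, w = -1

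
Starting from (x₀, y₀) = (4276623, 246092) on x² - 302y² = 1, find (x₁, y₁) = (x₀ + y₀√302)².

Solutions to x² - Dy² = 1 are generated by powers of (x₀ + y₀√D).
The next solution satisfies x₁ + y₁√302 = (x₀ + y₀√302)², giving:
x₁ = x₀² + 302y₀² = 4276623² + 302·246092² = 18289504284129 + 18289504284128 = 36579008568257
y₁ = 2x₀y₀ = 2·4276623·246092 = 2104885414632

Verify: 36579008568257² - 302·2104885414632² = 1338023867836619021028018049 - 1338023867836619021028018048 = 1 ✓

x = 36579008568257, y = 2104885414632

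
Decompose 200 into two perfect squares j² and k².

We need to find integers j, k > 0 such that j² + k² = 200.
Trying j = 2: k² = 200 - 2² = 200 - 4 = 196
k = 14
Check: 2² + 14² = 4 + 196 = 200 ✓

200 = 2² + 14²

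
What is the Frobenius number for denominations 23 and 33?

For two coprime denominations a and b, the Frobenius number (largest value not representable as a non-negative combination) is ab - a - b.
Here gcd(23, 33) = 1, so they are coprime.
F(23, 33) = 23·33 - 23 - 33 = 759 - 56 = 703

703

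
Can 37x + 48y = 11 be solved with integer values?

Step 1: Compute gcd(37, 48).
gcd(37, 48) = 1

Step 2: Check divisibility.
Does 1 divide 11? 11 = 1 x 11, so yes.

By the theorem on linear Diophantine equations, 37x + 48y = 11 has integer solutions if and only if gcd(37, 48) divides 11. Since 1 | 11, solutions exist.

Yes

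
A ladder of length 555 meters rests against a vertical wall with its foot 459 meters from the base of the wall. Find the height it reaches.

The ladder, wall, and ground form a right triangle with hypotenuse 555 and one leg 459.
By the Pythagorean theorem: h² = 555² - 459² = 308025 - 210681 = 97344
h = √97344 = 312 meters

312 meters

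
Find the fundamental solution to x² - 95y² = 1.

We seek the smallest positive integers (x, y) with x² - 95y² = 1, i.e., x² = 95y² + 1.
Try successive y values:
y = 1: x² = 95·1² + 1 = 96, not a perfect square
y = 2: x² = 95·2² + 1 = 381, not a perfect square
y = 3: x² = 95·3² + 1 = 856, not a perfect square
... continuing the search (or via continued fractions) ...
y = 4: x² = 95·4² + 1 = 1521, x = 39 ✓

Verify: 39² - 95·4² = 1521 - 1520 = 1 ✓

x = 39, y = 4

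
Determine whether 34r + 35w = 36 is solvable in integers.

Step 1: Compute gcd(34, 35).
gcd(34, 35) = 1

Step 2: Check divisibility.
Does 1 divide 36? 36 = 1 x 36, so yes.

By the theorem on linear Diophantine equations, 34r + 35w = 36 has integer solutions if and only if gcd(34, 35) divides 36. Since 1 | 36, solutions exist.

Yes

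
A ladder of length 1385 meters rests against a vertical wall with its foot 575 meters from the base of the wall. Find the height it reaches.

The ladder, wall, and ground form a right triangle with hypotenuse 1385 and one leg 575.
By the Pythagorean theorem: h² = 1385² - 575² = 1918225 - 330625 = 1587600
h = √1587600 = 1260 meters

1260 meters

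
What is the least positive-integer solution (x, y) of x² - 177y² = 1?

We seek the smallest positive integers (x, y) with x² - 177y² = 1, i.e., x² = 177y² + 1.
Try successive y values:
y = 1: x² = 177·1² + 1 = 178, not a perfect square
y = 2: x² = 177·2² + 1 = 709, not a perfect square
y = 3: x² = 177·3² + 1 = 1594, not a perfect square
... continuing the search (or via continued fractions) ...
y = 4692: x² = 177·4692² + 1 = 3896630929, x = 62423 ✓

Verify: 62423² - 177·4692² = 3896630929 - 3896630928 = 1 ✓

x = 62423, y = 4692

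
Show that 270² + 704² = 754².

Compute a² + b² = 270² + 704² = 72900 + 495616 = 568516
Compute c² = 754² = 568516
Since 568516 = 568516, confirmed.

Yes, it is a Pythagorean triple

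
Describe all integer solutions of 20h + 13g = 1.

Step 1: Compute gcd(20, 13) = 1.
Since 1 divides 1, solutions exist.

Step 2: Find a particular solution using extended Euclidean algorithm.
We get h₀ = 2, g₀ = -3.
Check: 20*2 + 13*-3 = 1 = 1 ✓

Step 3: Write the general solution.
h = 2 + (13/1)t = 2 + 13t
g = -3 - (20/1)t = -3 - 20t
for any integer t.

h = 2 + 13t, g = -3 - 20t for integer t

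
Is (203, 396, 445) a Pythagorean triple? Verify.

Compute a² + b² = 203² + 396² = 41209 + 156816 = 198025
Compute c² = 445² = 198025
Since 198025 = 198025, confirmed.

Yes, it is a Pythagorean triple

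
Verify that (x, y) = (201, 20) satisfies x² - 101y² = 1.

Compute x² = 201² = 40401
Compute 101y² = 101·20² = 101·400 = 40400
x² - 101y² = 40401 - 40400 = 1
Since this equals 1, (201, 20) is a solution.

Yes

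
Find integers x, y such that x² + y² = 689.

We need to find integers x, y > 0 such that x² + y² = 689.
Trying x = 8: y² = 689 - 8² = 689 - 64 = 625
y = 25
Check: 8² + 25² = 64 + 625 = 689 ✓

689 = 8² + 25²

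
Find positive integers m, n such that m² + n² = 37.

Search for m with 37 - m² a perfect square.
m = 1: 37 - 1² = 37 - 1 = 36 = 6² ✓
So m = 1, n = 6.

m = 1, n = 6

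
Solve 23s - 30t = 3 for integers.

Step 1: Check solvability.
gcd(23, 30) = 1
Since 1 divides 3, solutions exist.

Step 2: Apply extended Euclidean algorithm to find gcd.
We find integers such that 23*x0 + 30*y0 = 1

Step 3: Scale the particular solution.
Multiply by 3/1 = 3:
s = -39, t = -30

Step 4: Verify.
23*(-39) - 30*(-30) = 3 = 3 ✓

s = -39, t = -30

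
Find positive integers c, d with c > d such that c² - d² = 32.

Factor: c² - d² = (c+d)(c-d) = 32.
We need two factors of 32 with the same parity.
Use c+d = 16 and c-d = 2 (product 16·2 = 32).
Adding: 2c = 18, so c = 9.
Subtracting: 2d = 14, so d = 7.
Check: 9² - 7² = 81 - 49 = 32 ✓

c = 9, d = 7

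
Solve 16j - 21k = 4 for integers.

Step 1: Check solvability.
gcd(16, 21) = 1
Since 1 divides 4, solutions exist.

Step 2: Apply extended Euclidean algorithm to find gcd.
We find integers such that 16*x0 + 21*y0 = 1

Step 3: Scale the particular solution.
Multiply by 4/1 = 4:
j = 16, k = 12

Step 4: Verify.
16*(16) - 21*(12) = 4 = 4 ✓

j = 16, k = 12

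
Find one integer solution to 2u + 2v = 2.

Step 1: Check solvability.
gcd(2, 2) = 2
Since 2 divides 2, solutions exist.

Step 2: Apply extended Euclidean algorithm to find gcd.
We find integers such that 2*x0 + 2*y0 = 2

Step 3: Scale the particular solution.
Multiply by 2/2 = 1:
u = 0, v = 1

Step 4: Verify.
2*(0) + 2*(1) = 2 = 2 ✓

u = 0, v = 1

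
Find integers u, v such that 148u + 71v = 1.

Step 1: Check solvability.
gcd(148, 71) = 1
Since 1 divides 1, solutions exist.

Step 2: Apply extended Euclidean algorithm to find gcd.
We find integers such that 148*x0 + 71*y0 = 1

Step 3: Scale the particular solution.
Multiply by 1/1 = 1:
u = 12, v = -25

Step 4: Verify.
148*(12) + 71*(-25) = 1 = 1 ✓

u = 12, v = -25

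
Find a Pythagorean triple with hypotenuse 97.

We need a² + b² = 97² = 9409.
Trying: 65² + 72² = 4225 + 5184 = 9409 ✓

(65, 72, 97)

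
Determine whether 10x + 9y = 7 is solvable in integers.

Step 1: Compute gcd(10, 9).
gcd(10, 9) = 1

Step 2: Check divisibility.
Does 1 divide 7? 7 = 1 x 7, so yes.

By the theorem on linear Diophantine equations, 10x + 9y = 7 has integer solutions if and only if gcd(10, 9) divides 7. Since 1 | 7, solutions exist.

Yes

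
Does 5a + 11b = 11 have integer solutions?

Step 1: Compute gcd(5, 11).
gcd(5, 11) = 1

Step 2: Check divisibility.
Does 1 divide 11? 11 = 1 x 11, so yes.

By the theorem on linear Diophantine equations, 5a + 11b = 11 has integer solutions if and only if gcd(5, 11) divides 11. Since 1 | 11, solutions exist.

Yes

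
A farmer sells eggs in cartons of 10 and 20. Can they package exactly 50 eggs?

We need non-negative a, b with 10a + 20b = 50.
gcd(10, 20) = 10 divides 50.
Try a = 1: 20b = 50 - 10 = 40, so b = 2.
One way: 1 cartons of 10 and 2 cartons of 20.

Yes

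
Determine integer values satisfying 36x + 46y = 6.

Step 1: Check solvability.
gcd(36, 46) = 2
Since 2 divides 6, solutions exist.

Step 2: Apply extended Euclidean algorithm to find gcd.
We find integers such that 36*x0 + 46*y0 = 2

Step 3: Scale the particular solution.
Multiply by 6/2 = 3:
x = 27, y = -21

Step 4: Verify.
36*(27) + 46*(-21) = 6 = 6 ✓

x = 27, y = -21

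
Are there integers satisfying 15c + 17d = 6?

Step 1: Compute gcd(15, 17).
gcd(15, 17) = 1

Step 2: Check divisibility.
Does 1 divide 6? 6 = 1 x 6, so yes.

By the theorem on linear Diophantine equations, 15c + 17d = 6 has integer solutions if and only if gcd(15, 17) divides 6. Since 1 | 6, solutions exist.

Yes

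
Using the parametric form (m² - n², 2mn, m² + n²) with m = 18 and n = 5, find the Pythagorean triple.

a = m² - n² = 18² - 5² = 324 - 25 = 299
b = 2mn = 2·18·5 = 180
c = m² + n² = 324 + 25 = 349
Verify: 299² + 180² = 89401 + 32400 = 121801 = 349² ✓

(299, 180, 349)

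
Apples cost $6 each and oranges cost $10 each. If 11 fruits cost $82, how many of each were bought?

Let a = apples, o = oranges.
a + o = 11
6a + 10o = 82
Substitute o = 11 - a:
6a + 10(11 - a) = 82
(6 - 10)a = 82 - 110
-4a = -28
a = 7, o = 11 - 7 = 4

Apples: 7, Oranges: 4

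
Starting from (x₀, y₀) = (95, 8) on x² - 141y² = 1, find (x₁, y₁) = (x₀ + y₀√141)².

Solutions to x² - Dy² = 1 are generated by powers of (x₀ + y₀√D).
The next solution satisfies x₁ + y₁√141 = (x₀ + y₀√141)², giving:
x₁ = x₀² + 141y₀² = 95² + 141·8² = 9025 + 9024 = 18049
y₁ = 2x₀y₀ = 2·95·8 = 1520

Verify: 18049² - 141·1520² = 325766401 - 325766400 = 1 ✓

x = 18049, y = 1520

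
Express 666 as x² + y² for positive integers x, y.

We need to find integers x, y > 0 such that x² + y² = 666.
Trying x = 15: y² = 666 - 15² = 666 - 225 = 441
y = 21
Check: 15² + 21² = 225 + 441 = 666 ✓

666 = 15² + 21²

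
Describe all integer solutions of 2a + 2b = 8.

Step 1: Compute gcd(2, 2) = 2.
Since 2 divides 8, solutions exist.

Step 2: Find a particular solution using extended Euclidean algorithm.
We get a₀ = 0, b₀ = 4.
Check: 2*0 + 2*4 = 8 = 8 ✓

Step 3: Write the general solution.
a = 0 + (2/2)t = 0 + 1t
b = 4 - (2/2)t = 4 - 1t
for any integer t.

a = 0 + 1t, b = 4 - 1t for integer t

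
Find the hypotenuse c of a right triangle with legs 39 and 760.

c² = a² + b² = 39² + 760² = 1521 + 577600 = 579121
c = 761

761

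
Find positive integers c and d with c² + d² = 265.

We need to find integers c, d > 0 such that c² + d² = 265.
Trying c = 3: d² = 265 - 3² = 265 - 9 = 256
d = 16
Check: 3² + 16² = 9 + 256 = 265 ✓

265 = 3² + 16²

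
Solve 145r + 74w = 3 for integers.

Step 1: Check solvability.
gcd(145, 74) = 1
Since 1 divides 3, solutions exist.

Step 2: Apply extended Euclidean algorithm to find gcd.
We find integers such that 145*x0 + 74*y0 = 1

Step 3: Scale the particular solution.
Multiply by 3/1 = 3:
r = -75, w = 147

Step 4: Verify.
145*(-75) + 74*(147) = 3 = 3 ✓

r = -75, w = 147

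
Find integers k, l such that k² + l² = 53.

We need to find integers k, l > 0 such that k² + l² = 53.
Trying k = 2: l² = 53 - 2² = 53 - 4 = 49
l = 7
Check: 2² + 7² = 4 + 49 = 53 ✓

53 = 2² + 7²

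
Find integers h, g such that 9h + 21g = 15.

Step 1: Check solvability.
gcd(9, 21) = 3
Since 3 divides 15, solutions exist.

Step 2: Apply extended Euclidean algorithm to find gcd.
We find integers such that 9*x0 + 21*y0 = 3

Step 3: Scale the particular solution.
Multiply by 15/3 = 5:
h = -10, g = 5

Step 4: Verify.
9*(-10) + 21*(5) = 15 = 15 ✓

h = -10, g = 5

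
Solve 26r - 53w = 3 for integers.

Step 1: Check solvability.
gcd(26, 53) = 1
Since 1 divides 3, solutions exist.

Step 2: Apply extended Euclidean algorithm to find gcd.
We find integers such that 26*x0 + 53*y0 = 1

Step 3: Scale the particular solution.
Multiply by 3/1 = 3:
r = -6, w = -3

Step 4: Verify.
26*(-6) - 53*(-3) = 3 = 3 ✓

r = -6, w = -3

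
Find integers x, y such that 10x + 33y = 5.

Step 1: Check solvability.
gcd(10, 33) = 1
Since 1 divides 5, solutions exist.

Step 2: Apply extended Euclidean algorithm to find gcd.
We find integers such that 10*x0 + 33*y0 = 1

Step 3: Scale the particular solution.
Multiply by 5/1 = 5:
x = 50, y = -15

Step 4: Verify.
10*(50) + 33*(-15) = 5 = 5 ✓

x = 50, y = -15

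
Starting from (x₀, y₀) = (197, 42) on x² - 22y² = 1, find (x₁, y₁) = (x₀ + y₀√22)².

Solutions to x² - Dy² = 1 are generated by powers of (x₀ + y₀√D).
The next solution satisfies x₁ + y₁√22 = (x₀ + y₀√22)², giving:
x₁ = x₀² + 22y₀² = 197² + 22·42² = 38809 + 38808 = 77617
y₁ = 2x₀y₀ = 2·197·42 = 16548

Verify: 77617² - 22·16548² = 6024398689 - 6024398688 = 1 ✓

x = 77617, y = 16548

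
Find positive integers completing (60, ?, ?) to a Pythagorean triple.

We need the other leg and hypotenuse such that 60² + x² = c².
Take x = 11, c = 61: 60² + 11² = 3600 + 121 = 3721 = 61² ✓
Triple: (11, 60, 61)

(11, 60, 61)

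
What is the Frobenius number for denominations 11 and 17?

For two coprime denominations a and b, the Frobenius number (largest value not representable as a non-negative combination) is ab - a - b.
Here gcd(11, 17) = 1, so they are coprime.
F(11, 17) = 11·17 - 11 - 17 = 187 - 28 = 159

159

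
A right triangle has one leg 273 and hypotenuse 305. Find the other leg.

b² = c² - a² = 93025 - 74529 = 18496
b = 136

136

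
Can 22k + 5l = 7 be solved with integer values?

Step 1: Compute gcd(22, 5).
gcd(22, 5) = 1

Step 2: Check divisibility.
Does 1 divide 7? 7 = 1 x 7, so yes.

By the theorem on linear Diophantine equations, 22k + 5l = 7 has integer solutions if and only if gcd(22, 5) divides 7. Since 1 | 7, solutions exist.

Yes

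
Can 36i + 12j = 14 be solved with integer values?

Step 1: Compute gcd(36, 12).
gcd(36, 12) = 12

Step 2: Check divisibility.
Does 12 divide 14? 14 = 12 x 1 + 2, so no.

By the theorem on linear Diophantine equations, 36i + 12j = 14 has integer solutions if and only if gcd(36, 12) divides 14. Since 12 does not divide 14, no solutions exist.

No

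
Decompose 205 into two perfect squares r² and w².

We need to find integers r, w > 0 such that r² + w² = 205.
Trying r = 3: w² = 205 - 3² = 205 - 9 = 196
w = 14
Check: 3² + 14² = 9 + 196 = 205 ✓

205 = 3² + 14²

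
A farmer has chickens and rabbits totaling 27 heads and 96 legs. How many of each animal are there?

Let c = chickens, r = rabbits.
Heads: c + r = 27
Legs: 2c + 4r = 96
From the first equation, c = 27 - r. Substitute:
2(27 - r) + 4r = 96
54 + 2r = 96
r = (96 - 54)/2 = 21
c = 27 - 21 = 6

Chickens: 6, Rabbits: 21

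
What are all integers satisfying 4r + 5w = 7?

Step 1: Compute gcd(4, 5) = 1.
Since 1 divides 7, solutions exist.

Step 2: Find a particular solution using extended Euclidean algorithm.
We get r₀ = -7, w₀ = 7.
Check: 4*-7 + 5*7 = 7 = 7 ✓

Step 3: Write the general solution.
r = -7 + (5/1)t = -7 + 5t
w = 7 - (4/1)t = 7 - 4t
for any integer t.

r = -7 + 5t, w = 7 - 4t for integer t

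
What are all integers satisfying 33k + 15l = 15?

Step 1: Compute gcd(33, 15) = 3.
Since 3 divides 15, solutions exist.

Step 2: Find a particular solution using extended Euclidean algorithm.
We get k₀ = 5, l₀ = -10.
Check: 33*5 + 15*-10 = 15 = 15 ✓

Step 3: Write the general solution.
k = 5 + (15/3)t = 5 + 5t
l = -10 - (33/3)t = -10 - 11t
for any integer t.

k = 5 + 5t, l = -10 - 11t for integer t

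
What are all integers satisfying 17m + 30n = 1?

Step 1: Compute gcd(17, 30) = 1.
Since 1 divides 1, solutions exist.

Step 2: Find a particular solution using extended Euclidean algorithm.
We get m₀ = -7, n₀ = 4.
Check: 17*-7 + 30*4 = 1 = 1 ✓

Step 3: Write the general solution.
m = -7 + (30/1)t = -7 + 30t
n = 4 - (17/1)t = 4 - 17t
for any integer t.

m = -7 + 30t, n = 4 - 17t for integer t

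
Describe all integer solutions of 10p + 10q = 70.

Step 1: Compute gcd(10, 10) = 10.
Since 10 divides 70, solutions exist.

Step 2: Find a particular solution using extended Euclidean algorithm.
We get p₀ = 0, q₀ = 7.
Check: 10*0 + 10*7 = 70 = 70 ✓

Step 3: Write the general solution.
p = 0 + (10/10)t = 0 + 1t
q = 7 - (10/10)t = 7 - 1t
for any integer t.

p = 0 + 1t, q = 7 - 1t for integer t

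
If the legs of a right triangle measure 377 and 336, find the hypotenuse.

c² = a² + b² = 377² + 336² = 142129 + 112896 = 255025
c = 505

505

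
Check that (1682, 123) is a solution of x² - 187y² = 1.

Compute x² = 1682² = 2829124
Compute 187y² = 187·123² = 187·15129 = 2829123
x² - 187y² = 2829124 - 2829123 = 1
Since this equals 1, (1682, 123) is a solution.

Yes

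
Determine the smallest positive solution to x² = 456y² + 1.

We seek the smallest positive integers (x, y) with x² - 456y² = 1, i.e., x² = 456y² + 1.
Try successive y values:
y = 1: x² = 456·1² + 1 = 457, not a perfect square
y = 2: x² = 456·2² + 1 = 1825, not a perfect square
y = 3: x² = 456·3² + 1 = 4105, not a perfect square
... continuing the search (or via continued fractions) ...
y = 48: x² = 456·48² + 1 = 1050625, x = 1025 ✓

Verify: 1025² - 456·48² = 1050625 - 1050624 = 1 ✓

x = 1025, y = 48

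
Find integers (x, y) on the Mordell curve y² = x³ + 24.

Try small integer x values and check whether x³ + 24 is a perfect square.
x = 1: x³ + 24 = 1³ + 24 = 1 + 24 = 25
Is 25 a perfect square? 5² = 25 ✓
So (x, y) = (1, -5) is a solution.

x = 1, y = -5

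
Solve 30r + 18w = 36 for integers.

Step 1: Check solvability.
gcd(30, 18) = 6
Since 6 divides 36, solutions exist.

Step 2: Apply extended Euclidean algorithm to find gcd.
We find integers such that 30*x0 + 18*y0 = 6

Step 3: Scale the particular solution.
Multiply by 36/6 = 6:
r = -6, w = 12

Step 4: Verify.
30*(-6) + 18*(12) = 36 = 36 ✓

r = -6, w = 12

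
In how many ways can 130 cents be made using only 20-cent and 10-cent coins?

We need non-negative integers (x, y) with 20x + 10y = 130.
For each x from 0 to 6, check if (130 - 20x) is a non-negative multiple of 10.
Solutions (x, y): (0,13), (1,11), (2,9), (3,7), ...
Count: 7

7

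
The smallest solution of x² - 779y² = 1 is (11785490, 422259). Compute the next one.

Solutions to x² - Dy² = 1 are generated by powers of (x₀ + y₀√D).
The next solution satisfies x₁ + y₁√779 = (x₀ + y₀√779)², giving:
x₁ = x₀² + 779y₀² = 11785490² + 779·422259² = 138897774540100 + 138897774540099 = 277795549080199
y₁ = 2x₀y₀ = 2·11785490·422259 = 9953058443820

Verify: 277795549080199² - 779·9953058443820² = 77170367088769251474933879601 - 77170367088769251474933879600 = 1 ✓

x = 277795549080199, y = 9953058443820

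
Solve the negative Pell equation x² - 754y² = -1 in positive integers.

We need x² = 754y² - 1. Try successive y:
y = 1: x² = 754·1² - 1 = 753, not a perfect square
y = 2: x² = 754·2² - 1 = 3015, not a perfect square
y = 3: x² = 754·3² - 1 = 6785, not a perfect square
...
y = 745: x² = 754·745² - 1 = 418488849 = 20457² ✓
Check: 20457² - 754·745² = 418488849 - 418488850 = -1 ✓

x = 20457, y = 745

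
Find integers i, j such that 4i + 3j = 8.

Step 1: Check solvability.
gcd(4, 3) = 1
Since 1 divides 8, solutions exist.

Step 2: Apply extended Euclidean algorithm to find gcd.
We find integers such that 4*x0 + 3*y0 = 1

Step 3: Scale the particular solution.
Multiply by 8/1 = 8:
i = 8, j = -8

Step 4: Verify.
4*(8) + 3*(-8) = 8 = 8 ✓

i = 8, j = -8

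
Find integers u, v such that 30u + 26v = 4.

Step 1: Check solvability.
gcd(30, 26) = 2
Since 2 divides 4, solutions exist.

Step 2: Apply extended Euclidean algorithm to find gcd.
We find integers such that 30*x0 + 26*y0 = 2

Step 3: Scale the particular solution.
Multiply by 4/2 = 2:
u = -12, v = 14

Step 4: Verify.
30*(-12) + 26*(14) = 4 = 4 ✓

u = -12, v = 14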